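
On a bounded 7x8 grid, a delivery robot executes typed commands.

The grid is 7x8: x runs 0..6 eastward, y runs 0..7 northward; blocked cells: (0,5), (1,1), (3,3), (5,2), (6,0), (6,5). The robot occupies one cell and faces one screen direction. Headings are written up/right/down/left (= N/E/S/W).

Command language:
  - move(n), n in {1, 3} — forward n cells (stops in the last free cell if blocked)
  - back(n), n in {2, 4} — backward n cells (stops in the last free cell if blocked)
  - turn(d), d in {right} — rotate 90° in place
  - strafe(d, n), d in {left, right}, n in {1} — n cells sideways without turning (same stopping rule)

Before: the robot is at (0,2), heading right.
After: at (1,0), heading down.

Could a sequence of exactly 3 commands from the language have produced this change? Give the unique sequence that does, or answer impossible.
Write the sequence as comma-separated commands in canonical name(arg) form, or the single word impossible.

key: move(3) runs into the grid edge before its full distance
t0: at (0,2), heading right
step 1 (turn(right)): at (0,2), heading down
step 2 (move(3)): at (0,0), heading down
step 3 (strafe(left, 1)): at (1,0), heading down
no other 3-command option fits: unique.

turn(right), move(3), strafe(left, 1)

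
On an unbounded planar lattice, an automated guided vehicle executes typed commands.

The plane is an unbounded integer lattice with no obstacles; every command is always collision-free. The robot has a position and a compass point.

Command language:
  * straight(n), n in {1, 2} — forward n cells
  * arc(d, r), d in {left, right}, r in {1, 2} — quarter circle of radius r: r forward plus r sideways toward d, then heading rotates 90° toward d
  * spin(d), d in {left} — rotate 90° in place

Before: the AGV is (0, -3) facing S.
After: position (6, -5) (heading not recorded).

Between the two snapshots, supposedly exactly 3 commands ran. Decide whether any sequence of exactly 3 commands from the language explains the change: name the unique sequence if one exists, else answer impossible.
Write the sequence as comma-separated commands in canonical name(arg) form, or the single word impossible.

key: order matters: swapping arc(left, 2) and straight(2) lands elsewhere
initial: (0, -3) facing S
step 1 (arc(left, 2)): (2, -5) facing E
step 2 (straight(2)): (4, -5) facing E
step 3 (straight(2)): (6, -5) facing E
no other 3-command option fits: unique.

arc(left, 2), straight(2), straight(2)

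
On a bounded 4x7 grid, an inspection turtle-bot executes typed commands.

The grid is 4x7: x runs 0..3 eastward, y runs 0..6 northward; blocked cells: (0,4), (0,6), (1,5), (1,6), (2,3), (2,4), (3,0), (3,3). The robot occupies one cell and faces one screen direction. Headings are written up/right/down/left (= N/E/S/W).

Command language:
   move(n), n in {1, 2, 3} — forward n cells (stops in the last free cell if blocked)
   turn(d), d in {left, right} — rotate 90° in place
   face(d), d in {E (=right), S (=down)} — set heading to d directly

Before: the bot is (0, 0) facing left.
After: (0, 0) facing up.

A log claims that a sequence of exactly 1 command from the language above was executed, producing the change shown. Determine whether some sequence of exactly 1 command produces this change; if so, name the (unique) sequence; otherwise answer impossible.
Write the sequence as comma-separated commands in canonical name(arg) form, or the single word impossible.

key: parked at (0,0) the whole time — nothing moves the robot
start: (0, 0) facing left
[1] after turn(right): (0, 0) facing up
no rival 1-sequence matches.

turn(right)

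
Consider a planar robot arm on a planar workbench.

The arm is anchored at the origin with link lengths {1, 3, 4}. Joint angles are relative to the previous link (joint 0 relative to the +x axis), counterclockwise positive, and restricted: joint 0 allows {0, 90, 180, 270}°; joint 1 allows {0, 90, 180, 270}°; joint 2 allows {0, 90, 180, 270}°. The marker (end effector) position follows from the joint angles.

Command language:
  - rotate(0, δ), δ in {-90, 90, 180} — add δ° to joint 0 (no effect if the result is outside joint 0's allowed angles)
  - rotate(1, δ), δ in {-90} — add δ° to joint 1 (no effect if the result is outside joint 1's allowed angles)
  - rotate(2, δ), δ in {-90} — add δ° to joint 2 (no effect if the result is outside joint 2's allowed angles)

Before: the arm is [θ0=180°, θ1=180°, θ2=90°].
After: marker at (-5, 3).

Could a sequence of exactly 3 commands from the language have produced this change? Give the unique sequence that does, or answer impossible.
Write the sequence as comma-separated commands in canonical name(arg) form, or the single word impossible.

start: [θ0=180°, θ1=180°, θ2=90°]
step 1 (rotate(1, -90)): [θ0=180°, θ1=90°, θ2=90°]
step 2 (rotate(1, -90)): [θ0=180°, θ1=0°, θ2=90°]
step 3 (rotate(1, -90)): [θ0=180°, θ1=270°, θ2=90°]
uniquely the one of 125 3-step routes that fits.

rotate(1, -90), rotate(1, -90), rotate(1, -90)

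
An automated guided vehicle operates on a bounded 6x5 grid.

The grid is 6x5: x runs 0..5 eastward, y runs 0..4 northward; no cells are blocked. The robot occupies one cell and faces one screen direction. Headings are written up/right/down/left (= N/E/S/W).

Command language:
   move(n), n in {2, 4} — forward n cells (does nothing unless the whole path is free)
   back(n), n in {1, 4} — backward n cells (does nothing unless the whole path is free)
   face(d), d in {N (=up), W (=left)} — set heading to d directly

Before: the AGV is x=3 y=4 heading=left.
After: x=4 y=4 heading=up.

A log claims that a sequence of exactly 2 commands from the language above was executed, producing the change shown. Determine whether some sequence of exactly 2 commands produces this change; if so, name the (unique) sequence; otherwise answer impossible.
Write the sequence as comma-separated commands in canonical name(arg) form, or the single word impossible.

key: running face(N) before back(1) would end elsewhere — order is forced
initial: x=3 y=4 heading=left
[1] after back(1): x=4 y=4 heading=left
[2] after face(N): x=4 y=4 heading=up
no rival 2-sequence matches.

back(1), face(N)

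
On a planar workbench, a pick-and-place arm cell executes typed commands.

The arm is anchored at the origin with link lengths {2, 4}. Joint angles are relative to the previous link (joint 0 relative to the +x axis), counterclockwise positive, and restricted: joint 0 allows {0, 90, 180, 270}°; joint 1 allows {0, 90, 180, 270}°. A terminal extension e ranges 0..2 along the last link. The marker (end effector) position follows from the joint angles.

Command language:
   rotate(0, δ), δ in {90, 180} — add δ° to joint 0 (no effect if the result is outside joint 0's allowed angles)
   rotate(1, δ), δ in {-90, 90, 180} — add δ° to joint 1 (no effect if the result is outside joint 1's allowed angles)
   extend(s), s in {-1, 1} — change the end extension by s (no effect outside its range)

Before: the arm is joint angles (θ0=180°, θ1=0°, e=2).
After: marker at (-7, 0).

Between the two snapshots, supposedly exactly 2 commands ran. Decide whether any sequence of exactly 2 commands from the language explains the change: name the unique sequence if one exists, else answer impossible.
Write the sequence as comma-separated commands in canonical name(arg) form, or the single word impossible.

key: order matters: swapping extend(1) and extend(-1) lands elsewhere
begin: joint angles (θ0=180°, θ1=0°, e=2)
t=1 extend(1) ⇒ joint angles (θ0=180°, θ1=0°, e=2)
t=2 extend(-1) ⇒ joint angles (θ0=180°, θ1=0°, e=1)
no other 2-command option fits: unique.

extend(1), extend(-1)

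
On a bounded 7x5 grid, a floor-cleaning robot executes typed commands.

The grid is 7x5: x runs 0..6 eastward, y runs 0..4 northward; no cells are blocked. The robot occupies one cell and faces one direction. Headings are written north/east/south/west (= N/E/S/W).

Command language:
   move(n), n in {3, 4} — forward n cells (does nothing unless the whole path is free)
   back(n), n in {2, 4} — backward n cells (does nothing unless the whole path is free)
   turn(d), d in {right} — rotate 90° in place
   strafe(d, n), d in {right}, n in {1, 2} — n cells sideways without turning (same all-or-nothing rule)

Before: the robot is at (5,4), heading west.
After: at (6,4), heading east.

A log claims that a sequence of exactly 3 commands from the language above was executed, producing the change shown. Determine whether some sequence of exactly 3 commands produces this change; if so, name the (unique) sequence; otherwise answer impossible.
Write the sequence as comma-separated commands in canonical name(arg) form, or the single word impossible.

turn(right), strafe(right, 1), turn(right)

key: position moved to (6,4) AND the heading swung to E — translation plus rotation needed
start: at (5,4), heading west
1. turn(right) → at (5,4), heading north
2. strafe(right, 1) → at (6,4), heading north
3. turn(right) → at (6,4), heading east
no rival 3-sequence matches.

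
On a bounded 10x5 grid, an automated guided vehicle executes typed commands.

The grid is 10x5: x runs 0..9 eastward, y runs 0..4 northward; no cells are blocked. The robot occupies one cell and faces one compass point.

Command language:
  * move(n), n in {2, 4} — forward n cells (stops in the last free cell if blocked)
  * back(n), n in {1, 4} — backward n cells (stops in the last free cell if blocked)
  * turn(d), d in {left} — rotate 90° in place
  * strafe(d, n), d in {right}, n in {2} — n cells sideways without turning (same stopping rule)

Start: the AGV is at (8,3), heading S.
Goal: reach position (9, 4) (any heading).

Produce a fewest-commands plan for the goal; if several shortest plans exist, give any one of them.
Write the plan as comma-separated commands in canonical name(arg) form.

back(1), turn(left), move(4)

t0: at (8,3), heading S
1. back(1) → at (8,4), heading S
2. turn(left) → at (8,4), heading E
3. move(4) → at (9,4), heading E
nothing shorter than 3 reaches the goal.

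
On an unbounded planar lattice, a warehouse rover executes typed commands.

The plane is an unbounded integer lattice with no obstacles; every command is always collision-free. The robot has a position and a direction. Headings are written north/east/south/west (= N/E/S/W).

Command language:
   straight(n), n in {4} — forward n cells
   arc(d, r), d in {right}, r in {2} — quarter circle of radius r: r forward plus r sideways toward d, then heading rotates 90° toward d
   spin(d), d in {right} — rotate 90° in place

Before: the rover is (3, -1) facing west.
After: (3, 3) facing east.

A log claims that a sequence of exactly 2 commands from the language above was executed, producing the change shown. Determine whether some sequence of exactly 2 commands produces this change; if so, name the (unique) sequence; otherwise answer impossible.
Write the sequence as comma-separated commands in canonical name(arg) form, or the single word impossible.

key: cell and facing (now E) both changed — the 2 commands mix motion and turning
begin: (3, -1) facing west
t=1 arc(right, 2) ⇒ (1, 1) facing north
t=2 arc(right, 2) ⇒ (3, 3) facing east
no other 2-command option fits: unique.

arc(right, 2), arc(right, 2)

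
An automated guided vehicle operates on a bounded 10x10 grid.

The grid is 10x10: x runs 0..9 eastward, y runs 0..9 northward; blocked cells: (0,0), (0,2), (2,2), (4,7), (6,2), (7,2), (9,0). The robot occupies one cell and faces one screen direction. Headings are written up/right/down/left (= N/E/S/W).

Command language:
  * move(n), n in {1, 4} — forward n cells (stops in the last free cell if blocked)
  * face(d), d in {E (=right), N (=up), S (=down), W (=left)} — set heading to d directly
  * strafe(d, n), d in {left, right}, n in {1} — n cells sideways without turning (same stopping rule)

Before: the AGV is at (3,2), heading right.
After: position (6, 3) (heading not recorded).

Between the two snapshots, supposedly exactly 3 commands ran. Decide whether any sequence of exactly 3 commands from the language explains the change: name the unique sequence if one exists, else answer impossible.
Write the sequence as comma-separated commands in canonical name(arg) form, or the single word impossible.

key: move(4) is stopped early by the blocked cell at (6,2)
begin: at (3,2), heading right
t=1 move(4) ⇒ at (5,2), heading right
t=2 strafe(left, 1) ⇒ at (5,3), heading right
t=3 move(1) ⇒ at (6,3), heading right
no rival 3-sequence matches.

move(4), strafe(left, 1), move(1)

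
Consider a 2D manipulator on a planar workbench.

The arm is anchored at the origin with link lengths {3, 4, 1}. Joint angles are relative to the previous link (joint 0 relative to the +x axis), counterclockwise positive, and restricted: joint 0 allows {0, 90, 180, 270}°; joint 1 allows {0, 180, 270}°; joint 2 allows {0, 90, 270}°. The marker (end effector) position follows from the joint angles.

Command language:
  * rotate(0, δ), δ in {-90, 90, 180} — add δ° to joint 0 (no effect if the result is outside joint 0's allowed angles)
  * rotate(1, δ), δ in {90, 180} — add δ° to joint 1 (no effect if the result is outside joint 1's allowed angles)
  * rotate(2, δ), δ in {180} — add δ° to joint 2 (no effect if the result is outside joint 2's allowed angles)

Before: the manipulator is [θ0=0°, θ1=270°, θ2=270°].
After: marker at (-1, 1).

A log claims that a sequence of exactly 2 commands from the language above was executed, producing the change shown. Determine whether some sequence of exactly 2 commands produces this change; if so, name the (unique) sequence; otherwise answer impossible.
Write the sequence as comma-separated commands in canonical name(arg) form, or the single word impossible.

rotate(1, 90), rotate(1, 180)

key: running rotate(1, 180) before rotate(1, 90) would end elsewhere — order is forced
begin: [θ0=0°, θ1=270°, θ2=270°]
[1] after rotate(1, 90): [θ0=0°, θ1=0°, θ2=270°]
[2] after rotate(1, 180): [θ0=0°, θ1=180°, θ2=270°]
uniquely the one of 36 2-step routes that fits.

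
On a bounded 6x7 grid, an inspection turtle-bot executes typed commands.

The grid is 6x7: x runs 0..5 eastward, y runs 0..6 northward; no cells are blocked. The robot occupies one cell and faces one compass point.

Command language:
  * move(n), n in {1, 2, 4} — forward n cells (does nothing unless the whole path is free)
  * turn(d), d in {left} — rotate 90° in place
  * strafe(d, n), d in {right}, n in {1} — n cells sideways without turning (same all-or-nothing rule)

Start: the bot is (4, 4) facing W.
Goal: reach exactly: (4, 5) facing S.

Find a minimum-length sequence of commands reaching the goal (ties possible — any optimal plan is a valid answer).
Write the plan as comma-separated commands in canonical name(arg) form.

strafe(right, 1), turn(left)

t0: (4, 4) facing W
[1] after strafe(right, 1): (4, 5) facing W
[2] after turn(left): (4, 5) facing S
minimal: 2 command(s), checked below 2.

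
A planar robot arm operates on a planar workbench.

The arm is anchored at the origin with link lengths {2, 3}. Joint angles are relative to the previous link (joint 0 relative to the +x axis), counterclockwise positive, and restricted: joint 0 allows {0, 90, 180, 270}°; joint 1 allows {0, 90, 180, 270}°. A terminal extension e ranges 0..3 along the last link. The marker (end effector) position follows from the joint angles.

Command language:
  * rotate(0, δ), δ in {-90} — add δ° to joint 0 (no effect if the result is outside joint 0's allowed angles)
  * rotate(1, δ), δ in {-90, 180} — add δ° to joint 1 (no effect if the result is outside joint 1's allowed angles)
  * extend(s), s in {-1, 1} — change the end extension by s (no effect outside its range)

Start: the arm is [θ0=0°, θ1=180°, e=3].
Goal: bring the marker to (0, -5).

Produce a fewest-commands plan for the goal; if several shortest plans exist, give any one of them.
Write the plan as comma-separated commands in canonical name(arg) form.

from: [θ0=0°, θ1=180°, e=3]
t=1 extend(-1) ⇒ [θ0=0°, θ1=180°, e=2]
t=2 extend(-1) ⇒ [θ0=0°, θ1=180°, e=1]
t=3 extend(-1) ⇒ [θ0=0°, θ1=180°, e=0]
t=4 rotate(1, 180) ⇒ [θ0=0°, θ1=0°, e=0]
t=5 rotate(0, -90) ⇒ [θ0=270°, θ1=0°, e=0]
nothing shorter than 5 reaches the goal.

extend(-1), extend(-1), extend(-1), rotate(1, 180), rotate(0, -90)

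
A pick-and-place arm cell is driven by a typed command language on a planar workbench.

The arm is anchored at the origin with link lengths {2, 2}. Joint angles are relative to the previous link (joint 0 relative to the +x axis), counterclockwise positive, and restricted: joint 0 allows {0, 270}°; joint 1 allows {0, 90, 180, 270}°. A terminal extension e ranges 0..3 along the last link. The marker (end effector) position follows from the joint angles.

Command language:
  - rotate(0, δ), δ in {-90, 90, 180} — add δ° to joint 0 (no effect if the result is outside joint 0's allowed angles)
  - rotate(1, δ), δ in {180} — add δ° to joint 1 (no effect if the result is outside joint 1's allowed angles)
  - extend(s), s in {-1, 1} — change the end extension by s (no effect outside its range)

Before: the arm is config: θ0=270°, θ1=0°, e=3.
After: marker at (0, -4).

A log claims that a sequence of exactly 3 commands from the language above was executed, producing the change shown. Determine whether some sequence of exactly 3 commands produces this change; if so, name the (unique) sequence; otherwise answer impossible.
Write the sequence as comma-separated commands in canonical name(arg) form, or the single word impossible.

extend(-1), extend(-1), extend(-1)

from: config: θ0=270°, θ1=0°, e=3
step 1 (extend(-1)): config: θ0=270°, θ1=0°, e=2
step 2 (extend(-1)): config: θ0=270°, θ1=0°, e=1
step 3 (extend(-1)): config: θ0=270°, θ1=0°, e=0
uniquely the one of 216 3-step routes that fits.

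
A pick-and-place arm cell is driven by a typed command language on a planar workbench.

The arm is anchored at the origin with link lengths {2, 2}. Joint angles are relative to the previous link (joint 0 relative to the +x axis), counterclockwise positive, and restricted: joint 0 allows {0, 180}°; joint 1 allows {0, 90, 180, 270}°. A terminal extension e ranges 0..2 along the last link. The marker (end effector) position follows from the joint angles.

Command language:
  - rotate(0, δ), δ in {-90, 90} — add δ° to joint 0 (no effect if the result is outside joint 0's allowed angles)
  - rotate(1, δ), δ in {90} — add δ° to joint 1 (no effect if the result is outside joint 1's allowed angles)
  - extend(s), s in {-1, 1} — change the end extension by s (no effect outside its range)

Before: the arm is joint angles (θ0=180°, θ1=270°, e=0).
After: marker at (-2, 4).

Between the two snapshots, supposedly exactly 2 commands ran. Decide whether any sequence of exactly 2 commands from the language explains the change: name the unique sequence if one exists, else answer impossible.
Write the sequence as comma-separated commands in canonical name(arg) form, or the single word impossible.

extend(1), extend(1)

from: joint angles (θ0=180°, θ1=270°, e=0)
t=1 extend(1) ⇒ joint angles (θ0=180°, θ1=270°, e=1)
t=2 extend(1) ⇒ joint angles (θ0=180°, θ1=270°, e=2)
no rival 2-sequence matches.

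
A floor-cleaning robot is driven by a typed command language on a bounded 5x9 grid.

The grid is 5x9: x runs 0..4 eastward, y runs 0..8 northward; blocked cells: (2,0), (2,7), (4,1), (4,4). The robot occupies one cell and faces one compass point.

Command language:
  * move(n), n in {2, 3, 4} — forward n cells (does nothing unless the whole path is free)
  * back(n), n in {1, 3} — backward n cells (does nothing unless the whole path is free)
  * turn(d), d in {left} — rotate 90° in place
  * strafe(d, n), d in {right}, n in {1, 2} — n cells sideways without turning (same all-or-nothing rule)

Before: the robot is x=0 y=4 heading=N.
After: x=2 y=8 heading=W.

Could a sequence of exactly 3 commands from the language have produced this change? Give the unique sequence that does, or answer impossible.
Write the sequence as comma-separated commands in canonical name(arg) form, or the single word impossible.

move(4), strafe(right, 2), turn(left)

key: running turn(left) before move(4) would end elsewhere — order is forced
from: x=0 y=4 heading=N
1. move(4) → x=0 y=8 heading=N
2. strafe(right, 2) → x=2 y=8 heading=N
3. turn(left) → x=2 y=8 heading=W
no other 3-command option fits: unique.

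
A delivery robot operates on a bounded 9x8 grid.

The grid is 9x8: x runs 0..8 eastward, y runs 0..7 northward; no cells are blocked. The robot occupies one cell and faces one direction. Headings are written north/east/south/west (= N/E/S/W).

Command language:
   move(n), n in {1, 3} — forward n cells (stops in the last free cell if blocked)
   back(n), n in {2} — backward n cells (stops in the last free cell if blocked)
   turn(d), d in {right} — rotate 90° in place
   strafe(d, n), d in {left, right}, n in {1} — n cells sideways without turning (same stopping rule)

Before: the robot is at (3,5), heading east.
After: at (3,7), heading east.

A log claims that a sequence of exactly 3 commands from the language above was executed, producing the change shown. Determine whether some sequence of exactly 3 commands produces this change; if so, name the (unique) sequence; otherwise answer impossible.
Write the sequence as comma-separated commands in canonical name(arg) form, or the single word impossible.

key: the third strafe(left, 1) runs into the grid edge before its full distance
t0: at (3,5), heading east
t=1 strafe(left, 1) ⇒ at (3,6), heading east
t=2 strafe(left, 1) ⇒ at (3,7), heading east
t=3 strafe(left, 1) ⇒ at (3,7), heading east
no other 3-command option fits: unique.

strafe(left, 1), strafe(left, 1), strafe(left, 1)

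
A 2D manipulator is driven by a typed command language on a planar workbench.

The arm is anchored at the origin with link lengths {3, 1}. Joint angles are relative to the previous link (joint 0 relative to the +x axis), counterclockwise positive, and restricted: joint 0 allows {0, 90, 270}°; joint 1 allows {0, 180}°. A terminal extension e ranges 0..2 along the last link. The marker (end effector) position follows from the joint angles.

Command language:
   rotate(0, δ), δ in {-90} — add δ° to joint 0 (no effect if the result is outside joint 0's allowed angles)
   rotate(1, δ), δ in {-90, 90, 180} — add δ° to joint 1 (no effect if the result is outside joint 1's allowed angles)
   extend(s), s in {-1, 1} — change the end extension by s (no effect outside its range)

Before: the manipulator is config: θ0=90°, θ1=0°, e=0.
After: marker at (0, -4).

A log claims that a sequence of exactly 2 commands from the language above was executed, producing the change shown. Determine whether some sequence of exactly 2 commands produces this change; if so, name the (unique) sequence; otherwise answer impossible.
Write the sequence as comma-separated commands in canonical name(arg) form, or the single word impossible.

t0: config: θ0=90°, θ1=0°, e=0
1. rotate(0, -90) → config: θ0=0°, θ1=0°, e=0
2. rotate(0, -90) → config: θ0=270°, θ1=0°, e=0
no rival 2-sequence matches.

rotate(0, -90), rotate(0, -90)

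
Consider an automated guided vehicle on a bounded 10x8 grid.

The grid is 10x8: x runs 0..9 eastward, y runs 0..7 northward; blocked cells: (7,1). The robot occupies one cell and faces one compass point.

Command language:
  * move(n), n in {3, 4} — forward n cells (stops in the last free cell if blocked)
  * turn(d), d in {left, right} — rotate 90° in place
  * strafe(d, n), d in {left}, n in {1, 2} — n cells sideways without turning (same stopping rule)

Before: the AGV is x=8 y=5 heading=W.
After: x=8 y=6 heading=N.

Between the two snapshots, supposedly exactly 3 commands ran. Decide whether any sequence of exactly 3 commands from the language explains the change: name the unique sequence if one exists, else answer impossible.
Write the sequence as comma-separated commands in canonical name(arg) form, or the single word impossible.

key: position moved to (8,6) AND the heading swung to N — translation plus rotation needed
start: x=8 y=5 heading=W
1. strafe(left, 2) → x=8 y=3 heading=W
2. turn(right) → x=8 y=3 heading=N
3. move(3) → x=8 y=6 heading=N
no other 3-command option fits: unique.

strafe(left, 2), turn(right), move(3)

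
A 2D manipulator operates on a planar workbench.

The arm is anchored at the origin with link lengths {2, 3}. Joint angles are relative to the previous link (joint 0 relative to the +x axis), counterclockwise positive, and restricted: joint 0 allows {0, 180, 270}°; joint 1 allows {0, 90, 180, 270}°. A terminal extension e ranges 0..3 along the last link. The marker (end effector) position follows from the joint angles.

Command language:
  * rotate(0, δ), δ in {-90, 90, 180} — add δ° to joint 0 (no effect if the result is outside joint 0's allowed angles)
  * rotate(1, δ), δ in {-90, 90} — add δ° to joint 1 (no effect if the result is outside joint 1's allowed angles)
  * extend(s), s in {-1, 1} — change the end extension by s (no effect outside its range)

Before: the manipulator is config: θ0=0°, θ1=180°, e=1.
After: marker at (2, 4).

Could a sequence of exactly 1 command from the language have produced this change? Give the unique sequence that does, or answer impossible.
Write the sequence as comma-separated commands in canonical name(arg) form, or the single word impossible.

initial: config: θ0=0°, θ1=180°, e=1
[1] after rotate(1, -90): config: θ0=0°, θ1=90°, e=1
no rival 1-sequence matches.

rotate(1, -90)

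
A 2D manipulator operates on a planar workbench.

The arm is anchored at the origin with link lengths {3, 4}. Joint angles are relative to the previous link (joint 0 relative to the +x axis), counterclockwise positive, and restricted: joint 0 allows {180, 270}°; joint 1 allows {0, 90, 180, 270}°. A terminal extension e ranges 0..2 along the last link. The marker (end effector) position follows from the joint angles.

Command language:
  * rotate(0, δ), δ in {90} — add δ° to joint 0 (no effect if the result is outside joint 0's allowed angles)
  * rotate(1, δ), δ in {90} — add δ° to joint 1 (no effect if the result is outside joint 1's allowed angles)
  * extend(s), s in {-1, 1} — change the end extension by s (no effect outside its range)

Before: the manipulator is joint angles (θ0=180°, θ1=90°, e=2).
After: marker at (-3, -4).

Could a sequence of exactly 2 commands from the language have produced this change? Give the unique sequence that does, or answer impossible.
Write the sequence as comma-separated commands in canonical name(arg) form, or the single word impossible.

extend(-1), extend(-1)

begin: joint angles (θ0=180°, θ1=90°, e=2)
1. extend(-1) → joint angles (θ0=180°, θ1=90°, e=1)
2. extend(-1) → joint angles (θ0=180°, θ1=90°, e=0)
no rival 2-sequence matches.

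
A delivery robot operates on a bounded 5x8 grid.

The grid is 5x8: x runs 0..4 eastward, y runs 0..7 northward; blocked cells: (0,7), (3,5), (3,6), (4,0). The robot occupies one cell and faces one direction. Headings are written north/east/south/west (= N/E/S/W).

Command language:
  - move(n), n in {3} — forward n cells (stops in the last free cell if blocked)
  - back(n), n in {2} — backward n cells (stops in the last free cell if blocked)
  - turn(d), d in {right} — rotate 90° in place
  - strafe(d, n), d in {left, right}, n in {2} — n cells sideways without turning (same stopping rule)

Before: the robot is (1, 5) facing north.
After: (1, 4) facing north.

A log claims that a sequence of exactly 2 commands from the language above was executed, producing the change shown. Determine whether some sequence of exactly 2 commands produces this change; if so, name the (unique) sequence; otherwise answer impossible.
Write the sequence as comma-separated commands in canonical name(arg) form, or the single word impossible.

all 25 sequences checked — none match.

impossible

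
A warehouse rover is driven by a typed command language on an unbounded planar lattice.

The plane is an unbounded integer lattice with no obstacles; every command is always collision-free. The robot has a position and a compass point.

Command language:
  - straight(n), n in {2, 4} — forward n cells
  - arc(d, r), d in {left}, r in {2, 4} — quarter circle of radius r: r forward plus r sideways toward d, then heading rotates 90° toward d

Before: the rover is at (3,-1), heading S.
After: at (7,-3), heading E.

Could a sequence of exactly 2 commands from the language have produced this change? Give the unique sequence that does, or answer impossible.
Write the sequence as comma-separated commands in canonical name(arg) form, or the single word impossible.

arc(left, 2), straight(2)

key: cell and facing (now E) both changed — the 2 commands mix motion and turning
begin: at (3,-1), heading S
step 1 (arc(left, 2)): at (5,-3), heading E
step 2 (straight(2)): at (7,-3), heading E
no rival 2-sequence matches.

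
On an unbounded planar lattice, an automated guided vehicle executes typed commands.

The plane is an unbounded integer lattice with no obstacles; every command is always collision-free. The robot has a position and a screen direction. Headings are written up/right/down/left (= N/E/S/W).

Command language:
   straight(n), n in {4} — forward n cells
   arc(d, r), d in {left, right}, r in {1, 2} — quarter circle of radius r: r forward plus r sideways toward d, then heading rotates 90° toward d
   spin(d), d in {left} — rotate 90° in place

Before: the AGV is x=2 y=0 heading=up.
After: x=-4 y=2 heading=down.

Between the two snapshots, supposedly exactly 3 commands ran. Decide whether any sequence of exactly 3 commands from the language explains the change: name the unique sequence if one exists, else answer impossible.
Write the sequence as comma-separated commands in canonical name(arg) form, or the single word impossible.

arc(left, 2), straight(4), spin(left)

key: order matters: swapping arc(left, 2) and spin(left) lands elsewhere
t0: x=2 y=0 heading=up
[1] after arc(left, 2): x=0 y=2 heading=left
[2] after straight(4): x=-4 y=2 heading=left
[3] after spin(left): x=-4 y=2 heading=down
uniquely the one of 216 3-step routes that fits.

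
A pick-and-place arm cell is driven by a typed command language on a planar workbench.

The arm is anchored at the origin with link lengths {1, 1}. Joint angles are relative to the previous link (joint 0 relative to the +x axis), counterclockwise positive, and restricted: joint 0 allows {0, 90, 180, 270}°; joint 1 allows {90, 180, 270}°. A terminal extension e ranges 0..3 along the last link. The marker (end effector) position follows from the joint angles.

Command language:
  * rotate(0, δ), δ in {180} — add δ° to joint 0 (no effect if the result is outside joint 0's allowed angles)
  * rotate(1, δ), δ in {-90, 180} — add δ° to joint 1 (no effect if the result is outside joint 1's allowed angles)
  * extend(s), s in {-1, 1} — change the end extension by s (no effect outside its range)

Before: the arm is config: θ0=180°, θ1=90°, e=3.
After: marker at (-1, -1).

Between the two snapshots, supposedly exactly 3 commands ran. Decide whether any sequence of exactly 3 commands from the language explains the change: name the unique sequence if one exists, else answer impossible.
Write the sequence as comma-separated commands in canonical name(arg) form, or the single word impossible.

t0: config: θ0=180°, θ1=90°, e=3
t=1 extend(-1) ⇒ config: θ0=180°, θ1=90°, e=2
t=2 extend(-1) ⇒ config: θ0=180°, θ1=90°, e=1
t=3 extend(-1) ⇒ config: θ0=180°, θ1=90°, e=0
uniquely the one of 125 3-step routes that fits.

extend(-1), extend(-1), extend(-1)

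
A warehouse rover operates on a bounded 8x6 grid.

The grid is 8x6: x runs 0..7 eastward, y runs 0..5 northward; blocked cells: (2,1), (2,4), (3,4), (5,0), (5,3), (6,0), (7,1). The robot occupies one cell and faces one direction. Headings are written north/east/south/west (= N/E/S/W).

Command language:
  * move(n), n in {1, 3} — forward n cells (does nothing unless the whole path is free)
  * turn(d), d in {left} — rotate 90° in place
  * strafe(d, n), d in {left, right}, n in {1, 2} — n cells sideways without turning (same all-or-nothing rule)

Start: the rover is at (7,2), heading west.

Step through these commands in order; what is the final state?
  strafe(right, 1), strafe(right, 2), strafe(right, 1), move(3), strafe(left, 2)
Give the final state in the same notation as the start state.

at (4,3), heading west

begin: at (7,2), heading west
[1] after strafe(right, 1): at (7,3), heading west
[2] after strafe(right, 2): at (7,5), heading west
[3] after strafe(right, 1): at (7,5), heading west
[4] after move(3): at (4,5), heading west
[5] after strafe(left, 2): at (4,3), heading west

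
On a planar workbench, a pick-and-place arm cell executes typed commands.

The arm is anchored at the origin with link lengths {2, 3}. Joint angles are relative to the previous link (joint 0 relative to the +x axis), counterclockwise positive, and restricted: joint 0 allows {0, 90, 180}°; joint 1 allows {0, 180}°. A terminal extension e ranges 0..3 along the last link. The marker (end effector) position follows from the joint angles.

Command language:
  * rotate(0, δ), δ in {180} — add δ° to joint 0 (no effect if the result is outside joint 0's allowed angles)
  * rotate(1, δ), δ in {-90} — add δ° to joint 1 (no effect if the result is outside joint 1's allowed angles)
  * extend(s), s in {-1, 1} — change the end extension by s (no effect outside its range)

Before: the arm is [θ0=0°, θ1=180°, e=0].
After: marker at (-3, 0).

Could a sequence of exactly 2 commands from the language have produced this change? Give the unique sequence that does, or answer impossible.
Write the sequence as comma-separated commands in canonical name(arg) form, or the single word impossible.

extend(1), extend(1)

begin: [θ0=0°, θ1=180°, e=0]
step 1 (extend(1)): [θ0=0°, θ1=180°, e=1]
step 2 (extend(1)): [θ0=0°, θ1=180°, e=2]
no rival 2-sequence matches.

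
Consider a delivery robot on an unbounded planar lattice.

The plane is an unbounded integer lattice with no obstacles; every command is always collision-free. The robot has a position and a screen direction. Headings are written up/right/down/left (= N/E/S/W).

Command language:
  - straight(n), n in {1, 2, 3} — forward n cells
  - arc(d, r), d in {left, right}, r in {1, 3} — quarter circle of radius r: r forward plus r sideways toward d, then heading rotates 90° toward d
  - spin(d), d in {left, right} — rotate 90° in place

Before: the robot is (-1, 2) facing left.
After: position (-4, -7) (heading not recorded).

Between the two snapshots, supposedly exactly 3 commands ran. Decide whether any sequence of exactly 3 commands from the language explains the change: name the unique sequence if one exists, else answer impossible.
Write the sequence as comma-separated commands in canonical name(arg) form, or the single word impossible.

key: order matters: swapping arc(left, 3) and straight(3) lands elsewhere
initial: (-1, 2) facing left
[1] after arc(left, 3): (-4, -1) facing down
[2] after straight(3): (-4, -4) facing down
[3] after straight(3): (-4, -7) facing down
no other 3-command option fits: unique.

arc(left, 3), straight(3), straight(3)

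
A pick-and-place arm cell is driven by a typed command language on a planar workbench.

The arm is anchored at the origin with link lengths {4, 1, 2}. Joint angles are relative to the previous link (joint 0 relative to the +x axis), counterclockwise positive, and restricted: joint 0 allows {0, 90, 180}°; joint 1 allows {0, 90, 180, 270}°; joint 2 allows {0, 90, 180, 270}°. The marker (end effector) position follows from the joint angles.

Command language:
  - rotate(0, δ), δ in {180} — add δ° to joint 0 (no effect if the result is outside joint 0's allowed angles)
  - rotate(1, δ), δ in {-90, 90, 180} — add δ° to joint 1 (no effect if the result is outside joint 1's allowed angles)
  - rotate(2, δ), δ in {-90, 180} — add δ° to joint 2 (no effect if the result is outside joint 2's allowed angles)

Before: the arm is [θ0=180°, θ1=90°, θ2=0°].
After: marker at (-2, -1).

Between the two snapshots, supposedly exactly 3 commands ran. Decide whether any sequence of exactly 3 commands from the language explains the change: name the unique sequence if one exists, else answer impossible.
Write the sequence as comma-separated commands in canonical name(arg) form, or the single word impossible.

rotate(2, -90), rotate(2, -90), rotate(2, -90)

from: [θ0=180°, θ1=90°, θ2=0°]
step 1 (rotate(2, -90)): [θ0=180°, θ1=90°, θ2=270°]
step 2 (rotate(2, -90)): [θ0=180°, θ1=90°, θ2=180°]
step 3 (rotate(2, -90)): [θ0=180°, θ1=90°, θ2=90°]
no other 3-command option fits: unique.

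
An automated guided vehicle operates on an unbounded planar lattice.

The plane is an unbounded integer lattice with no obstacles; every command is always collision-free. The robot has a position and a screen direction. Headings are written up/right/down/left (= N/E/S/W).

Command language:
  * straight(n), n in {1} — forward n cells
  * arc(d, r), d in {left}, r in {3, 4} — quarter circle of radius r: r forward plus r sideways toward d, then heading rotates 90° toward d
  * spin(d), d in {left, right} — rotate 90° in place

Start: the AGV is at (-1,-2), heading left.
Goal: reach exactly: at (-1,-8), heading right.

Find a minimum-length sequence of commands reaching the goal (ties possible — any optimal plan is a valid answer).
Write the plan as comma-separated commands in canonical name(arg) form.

initial: at (-1,-2), heading left
[1] after arc(left, 3): at (-4,-5), heading down
[2] after arc(left, 3): at (-1,-8), heading right
nothing shorter than 2 reaches the goal.

arc(left, 3), arc(left, 3)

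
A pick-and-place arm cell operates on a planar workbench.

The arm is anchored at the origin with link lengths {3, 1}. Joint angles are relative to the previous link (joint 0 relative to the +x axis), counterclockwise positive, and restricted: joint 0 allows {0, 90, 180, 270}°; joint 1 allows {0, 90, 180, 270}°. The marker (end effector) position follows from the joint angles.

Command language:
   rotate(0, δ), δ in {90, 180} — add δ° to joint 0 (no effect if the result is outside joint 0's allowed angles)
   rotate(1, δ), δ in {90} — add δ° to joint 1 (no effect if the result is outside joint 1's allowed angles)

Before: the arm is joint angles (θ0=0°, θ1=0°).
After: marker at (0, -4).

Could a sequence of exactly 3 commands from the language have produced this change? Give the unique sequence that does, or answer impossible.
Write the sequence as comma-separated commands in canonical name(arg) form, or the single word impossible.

rotate(0, 90), rotate(0, 90), rotate(0, 90)

begin: joint angles (θ0=0°, θ1=0°)
step 1 (rotate(0, 90)): joint angles (θ0=90°, θ1=0°)
step 2 (rotate(0, 90)): joint angles (θ0=180°, θ1=0°)
step 3 (rotate(0, 90)): joint angles (θ0=270°, θ1=0°)
no other 3-command option fits: unique.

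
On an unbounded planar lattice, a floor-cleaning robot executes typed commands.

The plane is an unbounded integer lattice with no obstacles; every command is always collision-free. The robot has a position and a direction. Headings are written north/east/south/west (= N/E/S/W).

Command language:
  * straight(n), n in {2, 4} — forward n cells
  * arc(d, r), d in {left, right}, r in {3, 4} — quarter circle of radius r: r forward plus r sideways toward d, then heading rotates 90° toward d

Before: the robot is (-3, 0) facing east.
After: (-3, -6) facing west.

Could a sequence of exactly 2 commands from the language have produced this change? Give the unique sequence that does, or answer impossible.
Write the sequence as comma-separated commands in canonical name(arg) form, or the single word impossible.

arc(right, 3), arc(right, 3)

key: cell and facing (now W) both changed — the 2 commands mix motion and turning
initial: (-3, 0) facing east
1. arc(right, 3) → (0, -3) facing south
2. arc(right, 3) → (-3, -6) facing west
uniquely the one of 36 2-step routes that fits.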